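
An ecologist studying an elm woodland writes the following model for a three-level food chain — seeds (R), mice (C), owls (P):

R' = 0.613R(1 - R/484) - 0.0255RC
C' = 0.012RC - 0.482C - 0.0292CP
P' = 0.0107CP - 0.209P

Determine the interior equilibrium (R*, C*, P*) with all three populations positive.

R* ≈ 90.7, C* ≈ 19.5, P* ≈ 20.8

From dP/dt = 0: 0.0107C* = 0.209, so C* = 19.5.
From dR/dt = 0: 0.613(1 - R*/484) = 0.0255·19.5, giving R* = 484·(1 - 0.813) = 90.7.
From dC/dt = 0: 0.012·90.7 - 0.482 = 0.0292P*, so P* = 0.607/0.0292 = 20.8.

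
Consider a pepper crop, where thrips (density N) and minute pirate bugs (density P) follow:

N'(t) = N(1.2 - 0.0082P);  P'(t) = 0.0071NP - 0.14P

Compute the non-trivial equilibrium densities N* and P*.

Set dP/dt = 0 with P > 0: 0.0071N - 0.14 = 0, so N* = 0.14/0.0071 = 19.7.
Set dN/dt = 0 with N > 0: 1.2 - 0.0082P = 0, so P* = 1.2/0.0082 = 146.

N* ≈ 19.7, P* ≈ 146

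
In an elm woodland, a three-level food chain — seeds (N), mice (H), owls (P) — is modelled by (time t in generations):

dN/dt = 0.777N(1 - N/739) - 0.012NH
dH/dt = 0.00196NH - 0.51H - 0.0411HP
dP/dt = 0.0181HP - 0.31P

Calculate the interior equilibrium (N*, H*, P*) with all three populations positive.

From dP/dt = 0: 0.0181H* = 0.31, so H* = 17.1.
From dN/dt = 0: 0.777(1 - N*/739) = 0.012·17.1, giving N* = 739·(1 - 0.265) = 544.
From dH/dt = 0: 0.00196·544 - 0.51 = 0.0411P*, so P* = 0.555/0.0411 = 13.5.

N* ≈ 544, H* ≈ 17.1, P* ≈ 13.5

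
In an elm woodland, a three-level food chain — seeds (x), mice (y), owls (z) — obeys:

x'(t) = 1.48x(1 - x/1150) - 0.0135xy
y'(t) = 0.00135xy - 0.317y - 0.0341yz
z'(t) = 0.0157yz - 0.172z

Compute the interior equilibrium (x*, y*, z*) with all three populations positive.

x* ≈ 1040, y* ≈ 11, z* ≈ 31.7

From dz/dt = 0: 0.0157y* = 0.172, so y* = 11.
From dx/dt = 0: 1.48(1 - x*/1150) = 0.0135·11, giving x* = 1150·(1 - 0.0999) = 1040.
From dy/dt = 0: 0.00135·1040 - 0.317 = 0.0341z*, so z* = 1.08/0.0341 = 31.7.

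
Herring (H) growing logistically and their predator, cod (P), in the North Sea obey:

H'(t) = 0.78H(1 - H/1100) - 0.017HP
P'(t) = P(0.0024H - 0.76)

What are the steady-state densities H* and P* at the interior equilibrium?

From dP/dt = 0 with P > 0: 0.0024H* = 0.76, so H* = 317.
Substitute into dH/dt = 0: 0.78(1 - 317/1100) = 0.017P*.
The bracket is 0.712, giving P* = 0.555/0.017 = 32.7.

H* ≈ 317, P* ≈ 32.7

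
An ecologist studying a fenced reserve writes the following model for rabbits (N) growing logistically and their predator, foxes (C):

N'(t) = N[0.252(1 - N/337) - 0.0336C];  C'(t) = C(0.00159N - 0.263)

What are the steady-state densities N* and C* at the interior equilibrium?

From dC/dt = 0 with C > 0: 0.00159N* = 0.263, so N* = 165.
Substitute into dN/dt = 0: 0.252(1 - 165/337) = 0.0336C*.
The bracket is 0.509, giving C* = 0.128/0.0336 = 3.82.

N* ≈ 165, C* ≈ 3.82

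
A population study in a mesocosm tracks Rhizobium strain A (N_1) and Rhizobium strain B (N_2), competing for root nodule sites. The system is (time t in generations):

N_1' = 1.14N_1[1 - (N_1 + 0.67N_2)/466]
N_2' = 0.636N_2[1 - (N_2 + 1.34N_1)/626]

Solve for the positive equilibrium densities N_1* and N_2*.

Setting both brackets to zero gives the nullclines N_1 + 0.67N_2 = 466 and 1.34N_1 + N_2 = 626.
Substituting N_2 = 626 - 1.34N_1 into the first: N_1(1 - 0.67·1.34) = 466 - 0.67·626.
So N_1* = 46.6/0.102 = 456, and then N_2* = 626 - 1.34·456 = 15.3.

N_1* ≈ 456, N_2* ≈ 15.3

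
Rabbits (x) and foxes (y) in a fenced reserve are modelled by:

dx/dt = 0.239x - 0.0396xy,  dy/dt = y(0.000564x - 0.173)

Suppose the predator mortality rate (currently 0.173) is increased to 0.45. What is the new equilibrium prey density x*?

At the interior fixed point, setting dy/dt = 0 with y > 0 fixes x* = (predator death rate)/(xy coefficient) — independent of the other coefficients.
With the change, x* = 0.45/0.000564 = 798; it rises from 307.

x* ≈ 798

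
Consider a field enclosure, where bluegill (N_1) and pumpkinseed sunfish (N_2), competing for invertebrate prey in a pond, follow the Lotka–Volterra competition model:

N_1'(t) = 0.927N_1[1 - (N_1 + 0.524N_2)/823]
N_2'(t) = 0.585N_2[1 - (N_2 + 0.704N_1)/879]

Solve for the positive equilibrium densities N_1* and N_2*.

Setting both brackets to zero gives the nullclines N_1 + 0.524N_2 = 823 and 0.704N_1 + N_2 = 879.
Substituting N_2 = 879 - 0.704N_1 into the first: N_1(1 - 0.524·0.704) = 823 - 0.524·879.
So N_1* = 362/0.631 = 574, and then N_2* = 879 - 0.704·574 = 475.

N_1* ≈ 574, N_2* ≈ 475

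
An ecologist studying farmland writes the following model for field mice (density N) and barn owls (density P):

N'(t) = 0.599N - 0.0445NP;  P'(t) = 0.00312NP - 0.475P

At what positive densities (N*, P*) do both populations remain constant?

Set dP/dt = 0 with P > 0: 0.00312N - 0.475 = 0, so N* = 0.475/0.00312 = 152.
Set dN/dt = 0 with N > 0: 0.599 - 0.0445P = 0, so P* = 0.599/0.0445 = 13.5.

N* ≈ 152, P* ≈ 13.5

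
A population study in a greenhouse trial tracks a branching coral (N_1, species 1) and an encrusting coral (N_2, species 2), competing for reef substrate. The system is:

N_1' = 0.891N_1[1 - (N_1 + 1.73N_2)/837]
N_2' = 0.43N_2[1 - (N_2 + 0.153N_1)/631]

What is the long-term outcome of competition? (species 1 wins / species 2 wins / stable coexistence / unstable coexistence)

Compare the nullcline intercepts: K1/α12 = 837/1.73 = 484 < K2 = 631; K2/α21 = 631/0.153 = 4120 > K1 = 837.
Since the inequalities point opposite ways, species 2 can invade but species 1 cannot.

species 2 excludes species 1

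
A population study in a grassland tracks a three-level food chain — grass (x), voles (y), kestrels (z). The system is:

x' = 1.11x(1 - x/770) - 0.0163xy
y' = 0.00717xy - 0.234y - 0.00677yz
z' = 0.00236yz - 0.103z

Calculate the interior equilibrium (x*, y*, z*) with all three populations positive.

x* ≈ 277, y* ≈ 43.6, z* ≈ 258

From dz/dt = 0: 0.00236y* = 0.103, so y* = 43.6.
From dx/dt = 0: 1.11(1 - x*/770) = 0.0163·43.6, giving x* = 770·(1 - 0.641) = 277.
From dy/dt = 0: 0.00717·277 - 0.234 = 0.00677z*, so z* = 1.75/0.00677 = 258.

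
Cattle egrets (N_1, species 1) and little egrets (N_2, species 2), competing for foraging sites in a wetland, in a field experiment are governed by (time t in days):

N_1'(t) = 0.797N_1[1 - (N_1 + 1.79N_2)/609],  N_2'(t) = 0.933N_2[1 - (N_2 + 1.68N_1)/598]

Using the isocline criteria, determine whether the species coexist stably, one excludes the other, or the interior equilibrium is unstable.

unstable coexistence (outcome depends on initial conditions)

Compare the nullcline intercepts: K1/α12 = 609/1.79 = 340 < K2 = 598; K2/α21 = 598/1.68 = 356 < K1 = 609.
Since both are reversed, neither can invade when rare; the interior point is a saddle.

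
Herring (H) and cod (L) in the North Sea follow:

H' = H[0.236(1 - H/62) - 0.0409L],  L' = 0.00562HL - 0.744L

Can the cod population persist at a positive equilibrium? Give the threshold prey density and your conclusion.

The predator equation gives dL/dt > 0 only when H > 0.744/0.00562 = 132.
Without the predator, H → K = 62. Since 62 < 132, the predator cannot invade.

Threshold H = 132; K < 132, so no, the predator goes extinct.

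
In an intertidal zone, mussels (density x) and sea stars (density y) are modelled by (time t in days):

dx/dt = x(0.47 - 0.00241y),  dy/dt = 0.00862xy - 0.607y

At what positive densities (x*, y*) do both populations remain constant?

x* ≈ 70.4, y* ≈ 195

Set dy/dt = 0 with y > 0: 0.00862x - 0.607 = 0, so x* = 0.607/0.00862 = 70.4.
Set dx/dt = 0 with x > 0: 0.47 - 0.00241y = 0, so y* = 0.47/0.00241 = 195.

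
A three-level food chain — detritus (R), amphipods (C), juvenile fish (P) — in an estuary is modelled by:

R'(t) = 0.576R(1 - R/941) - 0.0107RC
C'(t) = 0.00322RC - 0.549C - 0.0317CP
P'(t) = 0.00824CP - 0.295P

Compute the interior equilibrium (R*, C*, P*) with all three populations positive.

R* ≈ 315, C* ≈ 35.8, P* ≈ 14.7

From dP/dt = 0: 0.00824C* = 0.295, so C* = 35.8.
From dR/dt = 0: 0.576(1 - R*/941) = 0.0107·35.8, giving R* = 941·(1 - 0.665) = 315.
From dC/dt = 0: 0.00322·315 - 0.549 = 0.0317P*, so P* = 0.466/0.0317 = 14.7.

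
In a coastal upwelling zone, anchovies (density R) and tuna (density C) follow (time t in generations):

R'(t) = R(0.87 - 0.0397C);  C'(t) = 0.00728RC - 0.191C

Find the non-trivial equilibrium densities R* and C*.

Set dC/dt = 0 with C > 0: 0.00728R - 0.191 = 0, so R* = 0.191/0.00728 = 26.2.
Set dR/dt = 0 with R > 0: 0.87 - 0.0397C = 0, so C* = 0.87/0.0397 = 21.9.

R* ≈ 26.2, C* ≈ 21.9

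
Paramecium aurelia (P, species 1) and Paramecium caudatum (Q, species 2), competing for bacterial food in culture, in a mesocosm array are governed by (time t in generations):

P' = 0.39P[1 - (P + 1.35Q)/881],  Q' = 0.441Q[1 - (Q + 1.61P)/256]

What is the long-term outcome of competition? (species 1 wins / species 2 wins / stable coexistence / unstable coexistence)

species 1 excludes species 2

Compare the nullcline intercepts: K1/α12 = 881/1.35 = 653 > K2 = 256; K2/α21 = 256/1.61 = 159 < K1 = 881.
Since the inequalities point opposite ways, species 1 can invade but species 2 cannot.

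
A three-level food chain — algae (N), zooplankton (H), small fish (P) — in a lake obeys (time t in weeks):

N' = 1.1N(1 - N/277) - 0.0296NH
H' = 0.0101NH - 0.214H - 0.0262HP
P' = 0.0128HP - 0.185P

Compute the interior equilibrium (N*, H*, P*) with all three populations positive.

N* ≈ 169, H* ≈ 14.5, P* ≈ 57.1

From dP/dt = 0: 0.0128H* = 0.185, so H* = 14.5.
From dN/dt = 0: 1.1(1 - N*/277) = 0.0296·14.5, giving N* = 277·(1 - 0.389) = 169.
From dH/dt = 0: 0.0101·169 - 0.214 = 0.0262P*, so P* = 1.5/0.0262 = 57.1.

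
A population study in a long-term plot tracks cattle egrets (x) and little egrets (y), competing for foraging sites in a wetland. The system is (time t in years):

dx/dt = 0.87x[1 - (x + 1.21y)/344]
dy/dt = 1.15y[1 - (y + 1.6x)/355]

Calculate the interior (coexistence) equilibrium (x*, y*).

Setting both brackets to zero gives the nullclines x + 1.21y = 344 and 1.6x + y = 355.
Substituting y = 355 - 1.6x into the first: x(1 - 1.21·1.6) = 344 - 1.21·355.
So x* = -85.6/-0.936 = 91.4, and then y* = 355 - 1.6·91.4 = 209.

x* ≈ 91.4, y* ≈ 209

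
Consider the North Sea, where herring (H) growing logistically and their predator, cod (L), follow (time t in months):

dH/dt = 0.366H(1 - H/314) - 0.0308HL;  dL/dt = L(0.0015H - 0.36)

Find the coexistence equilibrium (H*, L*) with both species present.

H* ≈ 240, L* ≈ 2.8

From dL/dt = 0 with L > 0: 0.0015H* = 0.36, so H* = 240.
Substitute into dH/dt = 0: 0.366(1 - 240/314) = 0.0308L*.
The bracket is 0.236, giving L* = 0.0863/0.0308 = 2.8.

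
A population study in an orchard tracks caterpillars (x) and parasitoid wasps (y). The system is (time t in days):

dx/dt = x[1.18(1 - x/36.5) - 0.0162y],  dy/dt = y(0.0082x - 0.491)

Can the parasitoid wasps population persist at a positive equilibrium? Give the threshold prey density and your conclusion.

The predator equation gives dy/dt > 0 only when x > 0.491/0.0082 = 59.9.
Without the predator, x → K = 36.5. Since 36.5 < 59.9, the predator cannot invade.

Threshold x = 59.9; K < 59.9, so no, the predator goes extinct.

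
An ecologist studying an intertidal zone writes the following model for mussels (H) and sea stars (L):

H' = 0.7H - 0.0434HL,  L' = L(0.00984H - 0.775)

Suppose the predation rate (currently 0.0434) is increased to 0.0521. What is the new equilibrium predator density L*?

At the interior fixed point, setting dH/dt = 0 with H > 0 fixes L* = (prey growth rate)/(HL coefficient) — independent of the other coefficients.
With the change, L* = 0.7/0.0521 = 13.4; it falls from 16.1.

L* ≈ 13.4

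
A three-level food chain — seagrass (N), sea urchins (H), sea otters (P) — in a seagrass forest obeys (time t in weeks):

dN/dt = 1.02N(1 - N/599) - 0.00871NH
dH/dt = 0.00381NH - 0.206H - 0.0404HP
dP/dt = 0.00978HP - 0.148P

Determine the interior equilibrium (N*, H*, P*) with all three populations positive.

N* ≈ 522, H* ≈ 15.1, P* ≈ 44.1

From dP/dt = 0: 0.00978H* = 0.148, so H* = 15.1.
From dN/dt = 0: 1.02(1 - N*/599) = 0.00871·15.1, giving N* = 599·(1 - 0.129) = 522.
From dH/dt = 0: 0.00381·522 - 0.206 = 0.0404P*, so P* = 1.78/0.0404 = 44.1.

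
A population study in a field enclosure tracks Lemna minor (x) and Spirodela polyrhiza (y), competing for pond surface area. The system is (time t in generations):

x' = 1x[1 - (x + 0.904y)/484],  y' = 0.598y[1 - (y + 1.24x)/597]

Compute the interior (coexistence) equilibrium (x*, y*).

Setting both brackets to zero gives the nullclines x + 0.904y = 484 and 1.24x + y = 597.
Substituting y = 597 - 1.24x into the first: x(1 - 0.904·1.24) = 484 - 0.904·597.
So x* = -55.7/-0.121 = 460, and then y* = 597 - 1.24·460 = 26.1.

x* ≈ 460, y* ≈ 26.1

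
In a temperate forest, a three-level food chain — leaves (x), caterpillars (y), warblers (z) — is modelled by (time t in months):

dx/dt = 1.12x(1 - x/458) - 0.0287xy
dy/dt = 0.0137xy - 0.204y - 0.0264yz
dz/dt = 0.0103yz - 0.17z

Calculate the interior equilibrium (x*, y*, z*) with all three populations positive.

x* ≈ 264, y* ≈ 16.5, z* ≈ 129

From dz/dt = 0: 0.0103y* = 0.17, so y* = 16.5.
From dx/dt = 0: 1.12(1 - x*/458) = 0.0287·16.5, giving x* = 458·(1 - 0.423) = 264.
From dy/dt = 0: 0.0137·264 - 0.204 = 0.0264z*, so z* = 3.42/0.0264 = 129.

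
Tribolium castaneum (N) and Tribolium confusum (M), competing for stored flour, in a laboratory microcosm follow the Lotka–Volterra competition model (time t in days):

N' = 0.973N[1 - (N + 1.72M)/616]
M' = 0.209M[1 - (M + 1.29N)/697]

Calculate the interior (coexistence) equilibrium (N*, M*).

Setting both brackets to zero gives the nullclines N + 1.72M = 616 and 1.29N + M = 697.
Substituting M = 697 - 1.29N into the first: N(1 - 1.72·1.29) = 616 - 1.72·697.
So N* = -583/-1.22 = 478, and then M* = 697 - 1.29·478 = 80.1.

N* ≈ 478, M* ≈ 80.1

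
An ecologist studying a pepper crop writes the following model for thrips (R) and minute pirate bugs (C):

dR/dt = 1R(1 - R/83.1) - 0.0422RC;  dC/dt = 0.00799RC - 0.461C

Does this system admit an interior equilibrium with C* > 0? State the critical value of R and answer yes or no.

Threshold R = 57.7; K > 57.7, so yes, the predator persists.

The predator equation gives dC/dt > 0 only when R > 0.461/0.00799 = 57.7.
Without the predator, R → K = 83.1. Since 83.1 > 57.7, the predator can invade and persist.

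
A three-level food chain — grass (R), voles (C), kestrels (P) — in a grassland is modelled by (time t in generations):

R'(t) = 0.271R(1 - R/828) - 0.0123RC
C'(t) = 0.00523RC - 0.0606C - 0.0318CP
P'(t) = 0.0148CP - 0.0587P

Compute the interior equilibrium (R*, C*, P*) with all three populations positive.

R* ≈ 679, C* ≈ 3.97, P* ≈ 110

From dP/dt = 0: 0.0148C* = 0.0587, so C* = 3.97.
From dR/dt = 0: 0.271(1 - R*/828) = 0.0123·3.97, giving R* = 828·(1 - 0.18) = 679.
From dC/dt = 0: 0.00523·679 - 0.0606 = 0.0318P*, so P* = 3.49/0.0318 = 110.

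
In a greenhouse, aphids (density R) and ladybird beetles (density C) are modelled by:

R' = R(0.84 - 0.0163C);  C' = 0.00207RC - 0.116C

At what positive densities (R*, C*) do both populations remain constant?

Set dC/dt = 0 with C > 0: 0.00207R - 0.116 = 0, so R* = 0.116/0.00207 = 56.
Set dR/dt = 0 with R > 0: 0.84 - 0.0163C = 0, so C* = 0.84/0.0163 = 51.5.

R* ≈ 56, C* ≈ 51.5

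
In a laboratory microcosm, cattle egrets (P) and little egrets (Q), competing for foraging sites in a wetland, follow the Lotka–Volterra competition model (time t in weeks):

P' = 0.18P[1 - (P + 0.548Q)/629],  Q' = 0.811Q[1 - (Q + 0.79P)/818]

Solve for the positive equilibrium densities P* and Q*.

P* ≈ 319, Q* ≈ 566

Setting both brackets to zero gives the nullclines P + 0.548Q = 629 and 0.79P + Q = 818.
Substituting Q = 818 - 0.79P into the first: P(1 - 0.548·0.79) = 629 - 0.548·818.
So P* = 181/0.567 = 319, and then Q* = 818 - 0.79·319 = 566.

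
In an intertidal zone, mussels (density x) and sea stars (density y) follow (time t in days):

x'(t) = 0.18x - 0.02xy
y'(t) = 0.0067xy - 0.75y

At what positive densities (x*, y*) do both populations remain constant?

Set dy/dt = 0 with y > 0: 0.0067x - 0.75 = 0, so x* = 0.75/0.0067 = 112.
Set dx/dt = 0 with x > 0: 0.18 - 0.02y = 0, so y* = 0.18/0.02 = 9.

x* ≈ 112, y* ≈ 9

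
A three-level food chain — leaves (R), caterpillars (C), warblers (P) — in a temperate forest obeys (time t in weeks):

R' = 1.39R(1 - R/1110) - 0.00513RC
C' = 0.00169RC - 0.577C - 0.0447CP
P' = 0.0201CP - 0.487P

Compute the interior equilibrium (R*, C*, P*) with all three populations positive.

From dP/dt = 0: 0.0201C* = 0.487, so C* = 24.2.
From dR/dt = 0: 1.39(1 - R*/1110) = 0.00513·24.2, giving R* = 1110·(1 - 0.0894) = 1010.
From dC/dt = 0: 0.00169·1010 - 0.577 = 0.0447P*, so P* = 1.13/0.0447 = 25.3.

R* ≈ 1010, C* ≈ 24.2, P* ≈ 25.3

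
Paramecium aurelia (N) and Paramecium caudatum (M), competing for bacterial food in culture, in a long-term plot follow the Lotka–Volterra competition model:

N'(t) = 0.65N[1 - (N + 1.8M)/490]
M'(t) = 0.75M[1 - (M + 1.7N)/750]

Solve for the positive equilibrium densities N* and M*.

N* ≈ 417, M* ≈ 40.3

Setting both brackets to zero gives the nullclines N + 1.8M = 490 and 1.7N + M = 750.
Substituting M = 750 - 1.7N into the first: N(1 - 1.8·1.7) = 490 - 1.8·750.
So N* = -860/-2.06 = 417, and then M* = 750 - 1.7·417 = 40.3.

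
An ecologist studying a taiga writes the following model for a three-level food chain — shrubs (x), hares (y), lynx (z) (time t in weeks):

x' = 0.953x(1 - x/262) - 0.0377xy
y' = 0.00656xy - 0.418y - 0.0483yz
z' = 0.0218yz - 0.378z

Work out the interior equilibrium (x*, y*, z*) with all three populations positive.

x* ≈ 82.3, y* ≈ 17.3, z* ≈ 2.52

From dz/dt = 0: 0.0218y* = 0.378, so y* = 17.3.
From dx/dt = 0: 0.953(1 - x*/262) = 0.0377·17.3, giving x* = 262·(1 - 0.686) = 82.3.
From dy/dt = 0: 0.00656·82.3 - 0.418 = 0.0483z*, so z* = 0.122/0.0483 = 2.52.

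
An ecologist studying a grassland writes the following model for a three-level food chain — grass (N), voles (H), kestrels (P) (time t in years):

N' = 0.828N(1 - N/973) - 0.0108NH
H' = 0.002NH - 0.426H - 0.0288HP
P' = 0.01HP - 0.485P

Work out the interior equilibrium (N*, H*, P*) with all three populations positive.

From dP/dt = 0: 0.01H* = 0.485, so H* = 48.5.
From dN/dt = 0: 0.828(1 - N*/973) = 0.0108·48.5, giving N* = 973·(1 - 0.633) = 357.
From dH/dt = 0: 0.002·357 - 0.426 = 0.0288P*, so P* = 0.289/0.0288 = 10.

N* ≈ 357, H* ≈ 48.5, P* ≈ 10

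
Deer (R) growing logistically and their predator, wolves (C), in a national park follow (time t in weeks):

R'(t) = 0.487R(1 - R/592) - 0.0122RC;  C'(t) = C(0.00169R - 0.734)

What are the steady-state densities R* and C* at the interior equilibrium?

From dC/dt = 0 with C > 0: 0.00169R* = 0.734, so R* = 434.
Substitute into dR/dt = 0: 0.487(1 - 434/592) = 0.0122C*.
The bracket is 0.266, giving C* = 0.13/0.0122 = 10.6.

R* ≈ 434, C* ≈ 10.6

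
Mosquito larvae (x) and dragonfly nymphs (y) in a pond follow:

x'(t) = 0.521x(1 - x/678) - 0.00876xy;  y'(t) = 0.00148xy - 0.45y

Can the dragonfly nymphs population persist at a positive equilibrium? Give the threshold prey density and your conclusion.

The predator equation gives dy/dt > 0 only when x > 0.45/0.00148 = 304.
Without the predator, x → K = 678. Since 678 > 304, the predator can invade and persist.

Threshold x = 304; K > 304, so yes, the predator persists.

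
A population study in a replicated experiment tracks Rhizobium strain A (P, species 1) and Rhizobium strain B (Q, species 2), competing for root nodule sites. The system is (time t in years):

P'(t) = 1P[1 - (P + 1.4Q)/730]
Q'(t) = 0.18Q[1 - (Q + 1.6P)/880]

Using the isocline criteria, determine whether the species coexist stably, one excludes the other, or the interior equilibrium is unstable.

unstable coexistence (outcome depends on initial conditions)

Compare the nullcline intercepts: K1/α12 = 730/1.4 = 521 < K2 = 880; K2/α21 = 880/1.6 = 550 < K1 = 730.
Since both are reversed, neither can invade when rare; the interior point is a saddle.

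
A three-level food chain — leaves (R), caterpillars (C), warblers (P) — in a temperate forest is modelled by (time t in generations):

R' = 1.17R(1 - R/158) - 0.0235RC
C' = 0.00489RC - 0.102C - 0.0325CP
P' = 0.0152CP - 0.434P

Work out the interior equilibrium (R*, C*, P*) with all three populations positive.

From dP/dt = 0: 0.0152C* = 0.434, so C* = 28.6.
From dR/dt = 0: 1.17(1 - R*/158) = 0.0235·28.6, giving R* = 158·(1 - 0.573) = 67.4.
From dC/dt = 0: 0.00489·67.4 - 0.102 = 0.0325P*, so P* = 0.228/0.0325 = 7.

R* ≈ 67.4, C* ≈ 28.6, P* ≈ 7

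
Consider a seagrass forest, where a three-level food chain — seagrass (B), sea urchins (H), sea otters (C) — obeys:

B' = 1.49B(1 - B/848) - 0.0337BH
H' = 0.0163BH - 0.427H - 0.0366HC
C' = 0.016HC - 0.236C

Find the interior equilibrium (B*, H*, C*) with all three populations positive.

B* ≈ 565, H* ≈ 14.7, C* ≈ 240

From dC/dt = 0: 0.016H* = 0.236, so H* = 14.7.
From dB/dt = 0: 1.49(1 - B*/848) = 0.0337·14.7, giving B* = 848·(1 - 0.334) = 565.
From dH/dt = 0: 0.0163·565 - 0.427 = 0.0366C*, so C* = 8.78/0.0366 = 240.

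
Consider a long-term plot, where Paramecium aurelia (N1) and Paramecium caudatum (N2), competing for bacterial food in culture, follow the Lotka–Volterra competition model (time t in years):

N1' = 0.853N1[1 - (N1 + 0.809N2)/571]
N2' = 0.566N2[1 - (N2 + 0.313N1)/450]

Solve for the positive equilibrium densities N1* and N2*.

N1* ≈ 277, N2* ≈ 363

Setting both brackets to zero gives the nullclines N1 + 0.809N2 = 571 and 0.313N1 + N2 = 450.
Substituting N2 = 450 - 0.313N1 into the first: N1(1 - 0.809·0.313) = 571 - 0.809·450.
So N1* = 207/0.747 = 277, and then N2* = 450 - 0.313·277 = 363.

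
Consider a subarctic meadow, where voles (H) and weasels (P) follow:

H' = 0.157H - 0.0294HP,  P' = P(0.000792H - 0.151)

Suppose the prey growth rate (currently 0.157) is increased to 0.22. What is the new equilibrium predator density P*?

At the interior fixed point, setting dH/dt = 0 with H > 0 fixes P* = (prey growth rate)/(HP coefficient) — independent of the other coefficients.
With the change, P* = 0.22/0.0294 = 7.48; it rises from 5.34.

P* ≈ 7.48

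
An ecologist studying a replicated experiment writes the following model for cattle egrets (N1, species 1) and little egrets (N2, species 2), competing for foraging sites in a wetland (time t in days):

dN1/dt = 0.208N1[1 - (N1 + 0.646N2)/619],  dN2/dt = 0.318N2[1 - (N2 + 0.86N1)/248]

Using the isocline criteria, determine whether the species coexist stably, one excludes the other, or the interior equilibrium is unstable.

Compare the nullcline intercepts: K1/α12 = 619/0.646 = 958 > K2 = 248; K2/α21 = 248/0.86 = 288 < K1 = 619.
Since the inequalities point opposite ways, species 1 can invade but species 2 cannot.

species 1 excludes species 2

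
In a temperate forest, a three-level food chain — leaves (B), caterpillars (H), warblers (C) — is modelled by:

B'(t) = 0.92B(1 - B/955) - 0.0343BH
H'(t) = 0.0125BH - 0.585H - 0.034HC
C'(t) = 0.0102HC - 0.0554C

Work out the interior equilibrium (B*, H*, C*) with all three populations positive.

From dC/dt = 0: 0.0102H* = 0.0554, so H* = 5.43.
From dB/dt = 0: 0.92(1 - B*/955) = 0.0343·5.43, giving B* = 955·(1 - 0.202) = 762.
From dH/dt = 0: 0.0125·762 - 0.585 = 0.034C*, so C* = 8.94/0.034 = 263.

B* ≈ 762, H* ≈ 5.43, C* ≈ 263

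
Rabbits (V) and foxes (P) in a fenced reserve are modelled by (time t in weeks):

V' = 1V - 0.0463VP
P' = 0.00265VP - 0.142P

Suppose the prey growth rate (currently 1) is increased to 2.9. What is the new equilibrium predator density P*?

At the interior fixed point, setting dV/dt = 0 with V > 0 fixes P* = (prey growth rate)/(VP coefficient) — independent of the other coefficients.
With the change, P* = 2.9/0.0463 = 62.6; it rises from 21.6.

P* ≈ 62.6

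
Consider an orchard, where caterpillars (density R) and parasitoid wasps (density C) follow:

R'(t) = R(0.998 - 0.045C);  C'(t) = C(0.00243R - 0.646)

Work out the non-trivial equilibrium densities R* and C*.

R* ≈ 266, C* ≈ 22.2

Set dC/dt = 0 with C > 0: 0.00243R - 0.646 = 0, so R* = 0.646/0.00243 = 266.
Set dR/dt = 0 with R > 0: 0.998 - 0.045C = 0, so C* = 0.998/0.045 = 22.2.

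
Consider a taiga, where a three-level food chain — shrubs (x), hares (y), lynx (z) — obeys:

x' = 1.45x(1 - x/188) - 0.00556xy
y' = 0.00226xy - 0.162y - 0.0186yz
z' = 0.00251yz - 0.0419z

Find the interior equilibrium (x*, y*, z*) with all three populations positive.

From dz/dt = 0: 0.00251y* = 0.0419, so y* = 16.7.
From dx/dt = 0: 1.45(1 - x*/188) = 0.00556·16.7, giving x* = 188·(1 - 0.064) = 176.
From dy/dt = 0: 0.00226·176 - 0.162 = 0.0186z*, so z* = 0.236/0.0186 = 12.7.

x* ≈ 176, y* ≈ 16.7, z* ≈ 12.7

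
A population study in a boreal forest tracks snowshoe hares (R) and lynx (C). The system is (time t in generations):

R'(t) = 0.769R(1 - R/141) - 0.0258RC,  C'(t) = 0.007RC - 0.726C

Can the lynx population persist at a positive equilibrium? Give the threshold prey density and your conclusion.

The predator equation gives dC/dt > 0 only when R > 0.726/0.007 = 104.
Without the predator, R → K = 141. Since 141 > 104, the predator can invade and persist.

Threshold R = 104; K > 104, so yes, the predator persists.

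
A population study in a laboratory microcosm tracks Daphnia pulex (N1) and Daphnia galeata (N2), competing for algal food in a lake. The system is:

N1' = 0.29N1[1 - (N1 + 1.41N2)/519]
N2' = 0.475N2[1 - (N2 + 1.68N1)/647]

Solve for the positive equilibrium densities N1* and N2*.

N1* ≈ 287, N2* ≈ 164

Setting both brackets to zero gives the nullclines N1 + 1.41N2 = 519 and 1.68N1 + N2 = 647.
Substituting N2 = 647 - 1.68N1 into the first: N1(1 - 1.41·1.68) = 519 - 1.41·647.
So N1* = -393/-1.37 = 287, and then N2* = 647 - 1.68·287 = 164.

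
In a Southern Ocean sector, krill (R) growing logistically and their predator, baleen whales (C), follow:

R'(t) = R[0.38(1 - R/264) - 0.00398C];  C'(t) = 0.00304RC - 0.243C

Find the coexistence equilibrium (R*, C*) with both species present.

R* ≈ 79.9, C* ≈ 66.6

From dC/dt = 0 with C > 0: 0.00304R* = 0.243, so R* = 79.9.
Substitute into dR/dt = 0: 0.38(1 - 79.9/264) = 0.00398C*.
The bracket is 0.697, giving C* = 0.265/0.00398 = 66.6.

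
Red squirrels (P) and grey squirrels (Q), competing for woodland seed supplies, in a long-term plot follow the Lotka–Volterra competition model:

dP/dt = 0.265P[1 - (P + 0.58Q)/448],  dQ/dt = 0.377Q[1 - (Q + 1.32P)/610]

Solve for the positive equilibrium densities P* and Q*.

P* ≈ 402, Q* ≈ 79.5

Setting both brackets to zero gives the nullclines P + 0.58Q = 448 and 1.32P + Q = 610.
Substituting Q = 610 - 1.32P into the first: P(1 - 0.58·1.32) = 448 - 0.58·610.
So P* = 94.2/0.234 = 402, and then Q* = 610 - 1.32·402 = 79.5.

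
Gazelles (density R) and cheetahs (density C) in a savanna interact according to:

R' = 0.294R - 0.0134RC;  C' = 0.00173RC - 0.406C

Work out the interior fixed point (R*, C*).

R* ≈ 235, C* ≈ 21.9

Set dC/dt = 0 with C > 0: 0.00173R - 0.406 = 0, so R* = 0.406/0.00173 = 235.
Set dR/dt = 0 with R > 0: 0.294 - 0.0134C = 0, so C* = 0.294/0.0134 = 21.9.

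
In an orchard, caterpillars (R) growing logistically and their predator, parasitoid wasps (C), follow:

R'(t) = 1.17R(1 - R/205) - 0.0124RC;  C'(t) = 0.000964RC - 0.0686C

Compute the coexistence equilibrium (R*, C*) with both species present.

From dC/dt = 0 with C > 0: 0.000964R* = 0.0686, so R* = 71.2.
Substitute into dR/dt = 0: 1.17(1 - 71.2/205) = 0.0124C*.
The bracket is 0.653, giving C* = 0.764/0.0124 = 61.6.

R* ≈ 71.2, C* ≈ 61.6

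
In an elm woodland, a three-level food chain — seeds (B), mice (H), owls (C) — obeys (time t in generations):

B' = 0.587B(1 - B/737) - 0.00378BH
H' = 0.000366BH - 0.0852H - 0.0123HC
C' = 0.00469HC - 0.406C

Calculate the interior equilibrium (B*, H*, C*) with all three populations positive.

From dC/dt = 0: 0.00469H* = 0.406, so H* = 86.6.
From dB/dt = 0: 0.587(1 - B*/737) = 0.00378·86.6, giving B* = 737·(1 - 0.557) = 326.
From dH/dt = 0: 0.000366·326 - 0.0852 = 0.0123C*, so C* = 0.0342/0.0123 = 2.78.

B* ≈ 326, H* ≈ 86.6, C* ≈ 2.78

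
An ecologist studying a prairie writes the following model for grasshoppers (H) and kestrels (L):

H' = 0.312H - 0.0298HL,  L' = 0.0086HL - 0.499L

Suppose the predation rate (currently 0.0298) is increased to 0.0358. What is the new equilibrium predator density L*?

At the interior fixed point, setting dH/dt = 0 with H > 0 fixes L* = (prey growth rate)/(HL coefficient) — independent of the other coefficients.
With the change, L* = 0.312/0.0358 = 8.72; it falls from 10.5.

L* ≈ 8.72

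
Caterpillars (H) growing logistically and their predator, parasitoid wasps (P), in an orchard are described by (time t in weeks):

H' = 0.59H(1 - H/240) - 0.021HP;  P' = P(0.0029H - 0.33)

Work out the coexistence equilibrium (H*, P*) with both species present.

From dP/dt = 0 with P > 0: 0.0029H* = 0.33, so H* = 114.
Substitute into dH/dt = 0: 0.59(1 - 114/240) = 0.021P*.
The bracket is 0.526, giving P* = 0.31/0.021 = 14.8.

H* ≈ 114, P* ≈ 14.8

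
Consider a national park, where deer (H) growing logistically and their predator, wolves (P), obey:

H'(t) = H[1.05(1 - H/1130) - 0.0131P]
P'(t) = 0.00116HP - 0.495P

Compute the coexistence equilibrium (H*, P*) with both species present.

From dP/dt = 0 with P > 0: 0.00116H* = 0.495, so H* = 427.
Substitute into dH/dt = 0: 1.05(1 - 427/1130) = 0.0131P*.
The bracket is 0.622, giving P* = 0.653/0.0131 = 49.9.

H* ≈ 427, P* ≈ 49.9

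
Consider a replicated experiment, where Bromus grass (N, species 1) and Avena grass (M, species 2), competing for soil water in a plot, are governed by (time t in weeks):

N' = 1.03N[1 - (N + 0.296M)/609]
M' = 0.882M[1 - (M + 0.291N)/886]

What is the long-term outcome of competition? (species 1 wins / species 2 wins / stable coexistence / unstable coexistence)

stable coexistence

Compare the nullcline intercepts: K1/α12 = 609/0.296 = 2060 > K2 = 886; K2/α21 = 886/0.291 = 3040 > K1 = 609.
Since both inequalities hold, each species can invade when rare, so the interior equilibrium is stable.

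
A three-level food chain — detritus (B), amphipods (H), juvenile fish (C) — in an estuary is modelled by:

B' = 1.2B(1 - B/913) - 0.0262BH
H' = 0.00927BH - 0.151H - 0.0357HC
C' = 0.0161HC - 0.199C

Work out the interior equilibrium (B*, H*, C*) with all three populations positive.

From dC/dt = 0: 0.0161H* = 0.199, so H* = 12.4.
From dB/dt = 0: 1.2(1 - B*/913) = 0.0262·12.4, giving B* = 913·(1 - 0.27) = 667.
From dH/dt = 0: 0.00927·667 - 0.151 = 0.0357C*, so C* = 6.03/0.0357 = 169.

B* ≈ 667, H* ≈ 12.4, C* ≈ 169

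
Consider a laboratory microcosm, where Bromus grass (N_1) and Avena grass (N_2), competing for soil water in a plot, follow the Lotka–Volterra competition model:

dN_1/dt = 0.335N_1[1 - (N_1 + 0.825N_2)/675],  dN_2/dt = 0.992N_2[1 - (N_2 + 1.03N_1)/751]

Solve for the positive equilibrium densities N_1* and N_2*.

N_1* ≈ 369, N_2* ≈ 371

Setting both brackets to zero gives the nullclines N_1 + 0.825N_2 = 675 and 1.03N_1 + N_2 = 751.
Substituting N_2 = 751 - 1.03N_1 into the first: N_1(1 - 0.825·1.03) = 675 - 0.825·751.
So N_1* = 55.4/0.15 = 369, and then N_2* = 751 - 1.03·369 = 371.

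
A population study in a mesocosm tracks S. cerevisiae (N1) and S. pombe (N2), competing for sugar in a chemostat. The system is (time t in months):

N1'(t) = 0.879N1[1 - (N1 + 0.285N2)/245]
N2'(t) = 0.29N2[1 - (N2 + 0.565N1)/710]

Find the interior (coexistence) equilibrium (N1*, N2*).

N1* ≈ 50.8, N2* ≈ 681

Setting both brackets to zero gives the nullclines N1 + 0.285N2 = 245 and 0.565N1 + N2 = 710.
Substituting N2 = 710 - 0.565N1 into the first: N1(1 - 0.285·0.565) = 245 - 0.285·710.
So N1* = 42.7/0.839 = 50.8, and then N2* = 710 - 0.565·50.8 = 681.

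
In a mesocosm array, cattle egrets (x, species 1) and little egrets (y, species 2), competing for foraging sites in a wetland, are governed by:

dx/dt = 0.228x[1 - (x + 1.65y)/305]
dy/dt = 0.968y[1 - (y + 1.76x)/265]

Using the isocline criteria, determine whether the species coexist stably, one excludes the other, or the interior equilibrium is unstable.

Compare the nullcline intercepts: K1/α12 = 305/1.65 = 185 < K2 = 265; K2/α21 = 265/1.76 = 151 < K1 = 305.
Since both are reversed, neither can invade when rare; the interior point is a saddle.

unstable coexistence (outcome depends on initial conditions)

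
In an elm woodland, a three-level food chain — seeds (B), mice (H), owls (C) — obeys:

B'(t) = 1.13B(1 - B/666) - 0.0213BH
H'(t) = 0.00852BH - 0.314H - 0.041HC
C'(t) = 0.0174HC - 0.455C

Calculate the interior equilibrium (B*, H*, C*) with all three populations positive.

From dC/dt = 0: 0.0174H* = 0.455, so H* = 26.1.
From dB/dt = 0: 1.13(1 - B*/666) = 0.0213·26.1, giving B* = 666·(1 - 0.493) = 338.
From dH/dt = 0: 0.00852·338 - 0.314 = 0.041C*, so C* = 2.56/0.041 = 62.5.

B* ≈ 338, H* ≈ 26.1, C* ≈ 62.5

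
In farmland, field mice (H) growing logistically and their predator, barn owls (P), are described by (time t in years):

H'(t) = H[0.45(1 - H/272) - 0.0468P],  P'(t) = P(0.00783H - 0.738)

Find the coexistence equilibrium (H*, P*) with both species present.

H* ≈ 94.3, P* ≈ 6.28

From dP/dt = 0 with P > 0: 0.00783H* = 0.738, so H* = 94.3.
Substitute into dH/dt = 0: 0.45(1 - 94.3/272) = 0.0468P*.
The bracket is 0.653, giving P* = 0.294/0.0468 = 6.28.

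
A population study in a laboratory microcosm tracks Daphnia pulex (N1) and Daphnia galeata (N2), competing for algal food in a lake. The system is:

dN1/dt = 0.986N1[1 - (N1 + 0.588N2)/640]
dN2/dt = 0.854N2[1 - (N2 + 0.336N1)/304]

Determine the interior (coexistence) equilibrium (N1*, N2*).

N1* ≈ 575, N2* ≈ 111

Setting both brackets to zero gives the nullclines N1 + 0.588N2 = 640 and 0.336N1 + N2 = 304.
Substituting N2 = 304 - 0.336N1 into the first: N1(1 - 0.588·0.336) = 640 - 0.588·304.
So N1* = 461/0.802 = 575, and then N2* = 304 - 0.336·575 = 111.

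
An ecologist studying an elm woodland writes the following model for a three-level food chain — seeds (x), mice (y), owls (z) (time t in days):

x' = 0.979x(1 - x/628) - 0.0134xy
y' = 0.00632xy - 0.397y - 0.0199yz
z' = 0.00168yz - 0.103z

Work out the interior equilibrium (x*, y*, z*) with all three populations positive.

x* ≈ 101, y* ≈ 61.3, z* ≈ 12.1

From dz/dt = 0: 0.00168y* = 0.103, so y* = 61.3.
From dx/dt = 0: 0.979(1 - x*/628) = 0.0134·61.3, giving x* = 628·(1 - 0.839) = 101.
From dy/dt = 0: 0.00632·101 - 0.397 = 0.0199z*, so z* = 0.241/0.0199 = 12.1.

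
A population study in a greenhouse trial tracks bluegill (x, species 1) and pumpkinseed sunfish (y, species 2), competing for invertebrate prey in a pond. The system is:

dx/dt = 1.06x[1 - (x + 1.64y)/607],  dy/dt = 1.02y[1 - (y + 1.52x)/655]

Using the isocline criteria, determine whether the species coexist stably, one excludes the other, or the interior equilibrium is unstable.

unstable coexistence (outcome depends on initial conditions)

Compare the nullcline intercepts: K1/α12 = 607/1.64 = 370 < K2 = 655; K2/α21 = 655/1.52 = 431 < K1 = 607.
Since both are reversed, neither can invade when rare; the interior point is a saddle.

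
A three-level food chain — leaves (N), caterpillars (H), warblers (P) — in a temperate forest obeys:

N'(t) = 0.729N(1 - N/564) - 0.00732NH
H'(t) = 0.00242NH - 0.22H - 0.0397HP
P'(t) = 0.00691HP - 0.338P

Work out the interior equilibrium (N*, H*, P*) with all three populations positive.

From dP/dt = 0: 0.00691H* = 0.338, so H* = 48.9.
From dN/dt = 0: 0.729(1 - N*/564) = 0.00732·48.9, giving N* = 564·(1 - 0.491) = 287.
From dH/dt = 0: 0.00242·287 - 0.22 = 0.0397P*, so P* = 0.475/0.0397 = 12.

N* ≈ 287, H* ≈ 48.9, P* ≈ 12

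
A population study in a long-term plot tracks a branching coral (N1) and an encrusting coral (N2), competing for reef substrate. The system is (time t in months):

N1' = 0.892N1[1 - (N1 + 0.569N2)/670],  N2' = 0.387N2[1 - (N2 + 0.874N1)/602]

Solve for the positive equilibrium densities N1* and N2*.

Setting both brackets to zero gives the nullclines N1 + 0.569N2 = 670 and 0.874N1 + N2 = 602.
Substituting N2 = 602 - 0.874N1 into the first: N1(1 - 0.569·0.874) = 670 - 0.569·602.
So N1* = 327/0.503 = 651, and then N2* = 602 - 0.874·651 = 32.7.

N1* ≈ 651, N2* ≈ 32.7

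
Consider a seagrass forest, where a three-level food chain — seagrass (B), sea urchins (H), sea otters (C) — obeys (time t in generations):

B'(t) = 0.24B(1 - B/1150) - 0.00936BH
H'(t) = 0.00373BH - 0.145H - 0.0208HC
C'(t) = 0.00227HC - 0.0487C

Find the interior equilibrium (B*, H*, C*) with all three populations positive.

From dC/dt = 0: 0.00227H* = 0.0487, so H* = 21.5.
From dB/dt = 0: 0.24(1 - B*/1150) = 0.00936·21.5, giving B* = 1150·(1 - 0.837) = 188.
From dH/dt = 0: 0.00373·188 - 0.145 = 0.0208C*, so C* = 0.555/0.0208 = 26.7.

B* ≈ 188, H* ≈ 21.5, C* ≈ 26.7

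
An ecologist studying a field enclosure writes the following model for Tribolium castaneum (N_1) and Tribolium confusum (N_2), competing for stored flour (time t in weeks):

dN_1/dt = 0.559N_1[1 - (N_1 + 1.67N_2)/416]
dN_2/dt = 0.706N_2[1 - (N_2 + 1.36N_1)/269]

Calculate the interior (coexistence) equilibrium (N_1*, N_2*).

N_1* ≈ 26.1, N_2* ≈ 233

Setting both brackets to zero gives the nullclines N_1 + 1.67N_2 = 416 and 1.36N_1 + N_2 = 269.
Substituting N_2 = 269 - 1.36N_1 into the first: N_1(1 - 1.67·1.36) = 416 - 1.67·269.
So N_1* = -33.2/-1.27 = 26.1, and then N_2* = 269 - 1.36·26.1 = 233.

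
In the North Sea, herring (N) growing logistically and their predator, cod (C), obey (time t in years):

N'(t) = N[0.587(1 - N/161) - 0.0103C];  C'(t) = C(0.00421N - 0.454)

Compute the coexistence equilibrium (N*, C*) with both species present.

N* ≈ 108, C* ≈ 18.8

From dC/dt = 0 with C > 0: 0.00421N* = 0.454, so N* = 108.
Substitute into dN/dt = 0: 0.587(1 - 108/161) = 0.0103C*.
The bracket is 0.33, giving C* = 0.194/0.0103 = 18.8.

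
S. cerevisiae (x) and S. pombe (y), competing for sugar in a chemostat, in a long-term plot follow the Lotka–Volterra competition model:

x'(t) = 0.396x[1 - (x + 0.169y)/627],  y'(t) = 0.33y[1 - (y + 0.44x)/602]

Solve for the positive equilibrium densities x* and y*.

x* ≈ 567, y* ≈ 352

Setting both brackets to zero gives the nullclines x + 0.169y = 627 and 0.44x + y = 602.
Substituting y = 602 - 0.44x into the first: x(1 - 0.169·0.44) = 627 - 0.169·602.
So x* = 525/0.926 = 567, and then y* = 602 - 0.44·567 = 352.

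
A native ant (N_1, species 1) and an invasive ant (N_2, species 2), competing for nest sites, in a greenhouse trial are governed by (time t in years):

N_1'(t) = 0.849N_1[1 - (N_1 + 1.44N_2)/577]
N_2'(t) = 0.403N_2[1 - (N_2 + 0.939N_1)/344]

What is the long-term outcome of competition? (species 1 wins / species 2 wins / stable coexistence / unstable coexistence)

Compare the nullcline intercepts: K1/α12 = 577/1.44 = 401 > K2 = 344; K2/α21 = 344/0.939 = 366 < K1 = 577.
Since the inequalities point opposite ways, species 1 can invade but species 2 cannot.

species 1 excludes species 2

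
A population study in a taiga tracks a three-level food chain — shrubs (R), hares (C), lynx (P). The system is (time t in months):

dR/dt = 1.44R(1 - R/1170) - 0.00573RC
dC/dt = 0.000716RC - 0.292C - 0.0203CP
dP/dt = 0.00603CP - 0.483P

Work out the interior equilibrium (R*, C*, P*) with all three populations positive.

R* ≈ 797, C* ≈ 80.1, P* ≈ 13.7

From dP/dt = 0: 0.00603C* = 0.483, so C* = 80.1.
From dR/dt = 0: 1.44(1 - R*/1170) = 0.00573·80.1, giving R* = 1170·(1 - 0.319) = 797.
From dC/dt = 0: 0.000716·797 - 0.292 = 0.0203P*, so P* = 0.279/0.0203 = 13.7.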